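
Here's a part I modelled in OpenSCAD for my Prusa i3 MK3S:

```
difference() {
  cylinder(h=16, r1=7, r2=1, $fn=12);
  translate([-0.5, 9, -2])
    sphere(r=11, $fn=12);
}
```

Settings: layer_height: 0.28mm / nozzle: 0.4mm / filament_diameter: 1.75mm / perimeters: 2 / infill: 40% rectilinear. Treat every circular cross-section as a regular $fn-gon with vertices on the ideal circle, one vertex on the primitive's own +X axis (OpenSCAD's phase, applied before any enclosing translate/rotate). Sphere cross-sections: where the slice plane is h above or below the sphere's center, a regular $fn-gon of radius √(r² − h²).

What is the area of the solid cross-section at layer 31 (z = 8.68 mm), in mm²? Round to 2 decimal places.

42.08 mm²

At z = 8.68 mm: the cone: at t=0.542 of its height the radius interpolates to r₁+(r₂−r₁)t = 3.745, giving a regular 12-gon of that circumradius (area = (12/2)·3.745²·sin(360°/12) = 42.08 mm²); the r=11 sphere at (-0.5, 9) slices to a regular 12-gon of circumradius 2.634 (√(r²−h²) with h=10.68 from center) (area = (12/2)·2.634²·sin(360°/12) = 20.81 mm²); Subtracting the remaining from the first: starting from the cone (42.08 mm²), the r=11 sphere at (-0.5, 9) misses the remaining region (no effect) — area = 42.08 mm². Overall, the cross-section is a single solid region. Net area = 42.08 mm².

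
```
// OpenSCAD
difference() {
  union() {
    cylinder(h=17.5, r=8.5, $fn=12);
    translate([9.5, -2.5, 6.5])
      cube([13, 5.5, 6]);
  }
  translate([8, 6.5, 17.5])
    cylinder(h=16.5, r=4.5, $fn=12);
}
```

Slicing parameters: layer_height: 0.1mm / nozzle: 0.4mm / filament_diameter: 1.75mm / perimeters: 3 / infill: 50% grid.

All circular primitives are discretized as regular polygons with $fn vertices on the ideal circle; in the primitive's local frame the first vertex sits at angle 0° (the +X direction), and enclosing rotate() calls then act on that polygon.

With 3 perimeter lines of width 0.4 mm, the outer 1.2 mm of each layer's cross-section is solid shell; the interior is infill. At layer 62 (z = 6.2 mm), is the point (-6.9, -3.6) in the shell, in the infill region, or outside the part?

shell

At z = 6.2 mm: the cylinder: section is a regular 12-gon, circumradius r=8.5; the cube at (9.5, -2.5) is not intersected at this z (z outside [6.5, 12.5]); Combining (union): only the r=8.5 cylinder is present, so the union is just that shape — 1 connected region; the cylinder at (8, 6.5) is absent (z outside [17.5, 34]); Taking the first minus the rest: none of the subtracted shapes is present at this height, so that combined region is unchanged — 1 connected region. Overall, the cross-section is a single solid region. The nearest boundary edge runs (-8.50, 0.00)→(-7.36, -4.25); distance from the point to it = 0.61 mm. The point is inside the cross-section, 0.61 mm from the nearest boundary — within the 1.2 mm shell band (3 × 0.4).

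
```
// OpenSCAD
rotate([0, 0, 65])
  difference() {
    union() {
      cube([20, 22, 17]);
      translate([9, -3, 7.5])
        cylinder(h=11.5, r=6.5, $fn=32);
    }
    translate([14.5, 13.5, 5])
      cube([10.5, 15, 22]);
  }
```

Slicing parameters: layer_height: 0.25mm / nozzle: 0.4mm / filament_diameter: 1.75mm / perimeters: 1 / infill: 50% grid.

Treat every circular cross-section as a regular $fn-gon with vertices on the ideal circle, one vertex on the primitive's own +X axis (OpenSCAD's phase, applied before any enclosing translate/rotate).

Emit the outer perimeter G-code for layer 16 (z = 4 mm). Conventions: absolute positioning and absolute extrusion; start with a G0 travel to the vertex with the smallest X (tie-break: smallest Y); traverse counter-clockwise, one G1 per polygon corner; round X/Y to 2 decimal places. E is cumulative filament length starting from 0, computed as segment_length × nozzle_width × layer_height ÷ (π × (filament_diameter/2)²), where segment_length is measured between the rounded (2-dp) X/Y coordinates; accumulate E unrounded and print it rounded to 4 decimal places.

At z = 4 mm: the cube is present — its section is the full 20×22 rectangle; the cylinder at (9, -3) does not reach this height (z outside [7.5, 19]); Taking the union: only the 20×22 cube is present, so the union is just that shape — 1 connected region; the cube at (14.5, 13.5) is absent (z outside [5, 27]); Taking the first minus the rest: none of the subtracted shapes is present at this height, so the result so far is unchanged — 1 connected region; (whole slice rotated 65° about Z — lengths, areas and connectivity unchanged). The outline is a single polygon with 4 vertices. Extrusion per mm of travel: 0.4 × 0.25 / (π × 0.875²) = 0.041575. Accumulating E over each segment gives final E = 3.4921.

G0 X-19.94 Y9.30 Z4.00
G1 X0.00 Y0.00 E0.9147
G1 X8.45 Y18.13 E1.7463
G1 X-11.49 Y27.42 E2.6609
G1 X-19.94 Y9.30 E3.4921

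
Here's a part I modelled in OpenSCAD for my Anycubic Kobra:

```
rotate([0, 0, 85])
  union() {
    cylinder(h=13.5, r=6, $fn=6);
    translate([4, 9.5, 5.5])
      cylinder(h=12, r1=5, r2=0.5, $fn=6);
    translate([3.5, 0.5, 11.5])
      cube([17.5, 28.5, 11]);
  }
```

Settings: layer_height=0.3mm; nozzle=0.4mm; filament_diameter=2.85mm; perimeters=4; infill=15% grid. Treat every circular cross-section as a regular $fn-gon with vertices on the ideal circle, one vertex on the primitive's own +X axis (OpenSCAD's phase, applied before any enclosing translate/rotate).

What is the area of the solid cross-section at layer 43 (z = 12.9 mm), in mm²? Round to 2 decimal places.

592.55 mm²

At z = 12.9 mm: the cylinder: section is a regular 6-gon, circumradius r=6 (area = (6/2)·6.000²·sin(360°/6) = 93.53 mm²); the cone at (4, 9.5): at t=0.617 of its height the radius interpolates to r₁+(r₂−r₁)t = 2.225, giving a regular 6-gon of that circumradius (area = (6/2)·2.225²·sin(360°/6) = 12.86 mm²); the cube at (3.5, 0.5) is present — its section is the full 17.5×28.5 rectangle (area 498.75 mm²); Merging all regions: the regions partially overlap — summed areas 605.14 mm² minus the doubly-counted overlap 12.59 mm² gives 592.55 mm² — area = 592.55 mm²; (rotated 85° about Z; rotation is an isometry so areas/perimeters/island counts are preserved). Overall, the cross-section is a single solid region. Net area = 592.55 mm².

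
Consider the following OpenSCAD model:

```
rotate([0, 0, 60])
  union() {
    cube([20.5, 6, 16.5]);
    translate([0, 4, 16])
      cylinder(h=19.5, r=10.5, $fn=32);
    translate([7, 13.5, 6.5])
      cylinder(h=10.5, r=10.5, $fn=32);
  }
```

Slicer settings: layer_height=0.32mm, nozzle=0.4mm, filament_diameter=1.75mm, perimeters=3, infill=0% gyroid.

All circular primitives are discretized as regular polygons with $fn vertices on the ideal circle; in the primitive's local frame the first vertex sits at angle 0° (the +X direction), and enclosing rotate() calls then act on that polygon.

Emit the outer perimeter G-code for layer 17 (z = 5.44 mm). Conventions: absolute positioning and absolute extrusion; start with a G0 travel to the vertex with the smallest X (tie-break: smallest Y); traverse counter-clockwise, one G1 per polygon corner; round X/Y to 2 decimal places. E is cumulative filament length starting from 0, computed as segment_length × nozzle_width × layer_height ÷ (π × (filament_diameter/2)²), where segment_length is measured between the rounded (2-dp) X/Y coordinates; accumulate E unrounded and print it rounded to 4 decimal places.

G0 X-5.20 Y3.00 Z5.44
G1 X0.00 Y0.00 E0.3195
G1 X10.25 Y17.75 E1.4102
G1 X5.05 Y20.75 E1.7297
G1 X-5.20 Y3.00 E2.8205

At z = 5.44 mm: the cube (footprint 20.5×6) is included at this height; the cylinder at (0, 4) is not intersected at this z (z outside [16, 35.5]); the cylinder at (7, 13.5) does not reach this height (z outside [6.5, 17]); Merging all regions: only the 20.5×6 cube is present, so the union is just that shape — 1 connected region; (whole slice rotated 60° about Z — lengths, areas and connectivity unchanged). The outline is a single polygon with 4 vertices. Extrusion per mm of travel: 0.4 × 0.32 / (π × 0.875²) = 0.053216. Accumulating E over each segment gives final E = 2.8205.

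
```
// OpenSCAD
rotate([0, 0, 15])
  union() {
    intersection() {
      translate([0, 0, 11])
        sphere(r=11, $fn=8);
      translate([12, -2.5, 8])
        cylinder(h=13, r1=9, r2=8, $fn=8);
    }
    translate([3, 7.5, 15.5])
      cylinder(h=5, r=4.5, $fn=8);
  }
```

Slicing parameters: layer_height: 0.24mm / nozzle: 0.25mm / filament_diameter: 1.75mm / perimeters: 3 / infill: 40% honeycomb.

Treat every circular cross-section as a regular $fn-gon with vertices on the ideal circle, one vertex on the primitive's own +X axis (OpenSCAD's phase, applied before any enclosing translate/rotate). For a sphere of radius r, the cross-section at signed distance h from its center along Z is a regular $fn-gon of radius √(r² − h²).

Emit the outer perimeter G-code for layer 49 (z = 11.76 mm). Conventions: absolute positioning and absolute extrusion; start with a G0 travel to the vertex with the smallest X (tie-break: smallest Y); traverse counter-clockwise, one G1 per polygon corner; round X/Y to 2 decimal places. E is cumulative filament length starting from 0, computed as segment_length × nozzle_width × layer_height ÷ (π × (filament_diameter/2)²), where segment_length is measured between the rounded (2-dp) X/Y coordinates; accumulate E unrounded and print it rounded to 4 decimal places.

At z = 11.76 mm: the sphere: section is a regular 8-gon, circumradius = √(r²−h²) = √(11²−0.76²) = 10.974; the cone at (12, -2.5) (r1=9→r2=8) has section circumradius 8.711 here — a regular 8-gon; After intersecting: the cone at (12, -2.5) partially overlaps the r=11 sphere; clipping to the common part keeps 62.16 mm² — 1 connected region; the cylinder at (3, 7.5) is absent (z outside [15.5, 20.5]); Combining (union): only that combined region is present, so the union is just that shape — 1 connected region; (rotated 15° about Z; rotation is an isometry so areas/perimeters/island counts are preserved). The outline is a single polygon with 6 vertices. Extrusion per mm of travel: 0.25 × 0.24 / (π × 0.875²) = 0.024945. Accumulating E over each segment gives final E = 0.8095.

G0 X3.82 Y-1.56 Z11.76
G1 X7.82 Y-6.78 E0.1640
G1 X9.50 Y-5.49 E0.2169
G1 X10.60 Y2.84 E0.4265
G1 X7.35 Y7.08 E0.5597
G1 X4.69 Y5.05 E0.6432
G1 X3.82 Y-1.56 E0.8095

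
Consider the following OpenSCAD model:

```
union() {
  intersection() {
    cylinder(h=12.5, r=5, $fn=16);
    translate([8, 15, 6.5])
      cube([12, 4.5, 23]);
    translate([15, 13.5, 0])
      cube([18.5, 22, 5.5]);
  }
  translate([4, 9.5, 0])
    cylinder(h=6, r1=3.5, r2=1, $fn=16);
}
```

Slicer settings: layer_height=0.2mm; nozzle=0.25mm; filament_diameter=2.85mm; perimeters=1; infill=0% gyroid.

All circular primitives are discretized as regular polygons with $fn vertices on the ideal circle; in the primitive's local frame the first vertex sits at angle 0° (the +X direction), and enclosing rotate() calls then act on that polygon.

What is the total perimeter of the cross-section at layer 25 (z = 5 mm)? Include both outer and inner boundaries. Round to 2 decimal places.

At z = 5 mm: the cylinder: section is a regular 16-gon, circumradius r=5 (perimeter = 2·16·5.000·sin(180°/16) = 31.21 mm); the cube at (8, 15) is absent (z outside [6.5, 29.5]); the 18.5×22 cube at (15, 13.5) contributes its full rectangle (perimeter 81.00 mm); After intersecting: at least one operand is absent at this height, so nothing remains; the cone at (4, 9.5) contributes a regular 16-gon of circumradius 1.417 (interpolated between r1=3.5 and r2=1 at t=0.833) (perimeter = 2·16·1.417·sin(180°/16) = 8.84 mm); Combining (union): only the cone at (4, 9.5) is present, so the union is just that shape — boundary = 8.84 mm. Overall, the cross-section is a single solid region. Total boundary length (outer) = 8.84 mm.

8.84 mm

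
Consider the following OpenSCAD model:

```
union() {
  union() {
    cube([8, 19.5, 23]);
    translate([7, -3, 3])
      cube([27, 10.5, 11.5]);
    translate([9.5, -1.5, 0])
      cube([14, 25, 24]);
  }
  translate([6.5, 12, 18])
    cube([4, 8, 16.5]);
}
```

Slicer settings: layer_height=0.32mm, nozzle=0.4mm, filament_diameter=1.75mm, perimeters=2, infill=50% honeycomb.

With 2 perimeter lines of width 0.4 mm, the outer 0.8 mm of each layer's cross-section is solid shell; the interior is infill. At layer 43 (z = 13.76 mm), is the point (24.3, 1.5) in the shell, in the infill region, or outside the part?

infill

At z = 13.76 mm: the cube (footprint 8×19.5) is included at this height; the cube at (7, -3) is present — its section is the full 27×10.5 rectangle; the 14×25 cube at (9.5, -1.5) contributes its full rectangle; Taking the union: the regions partially overlap (shared area 133.50 mm²), so overlapping operands fuse into one piece — 1 connected region; the cube at (6.5, 12) is absent (z outside [18, 34.5]); Taking the union: only the result so far is present, so the union is just that shape — 1 connected region. Overall, the cross-section is a single solid region. The nearest boundary edge runs (34.00, -3.00)→(7.00, -3.00); distance from the point to it = 4.50 mm. The point is inside the cross-section and 4.50 mm from the nearest boundary — more than the 0.8 mm shell width (2 × 0.4), so it's in the infill interior.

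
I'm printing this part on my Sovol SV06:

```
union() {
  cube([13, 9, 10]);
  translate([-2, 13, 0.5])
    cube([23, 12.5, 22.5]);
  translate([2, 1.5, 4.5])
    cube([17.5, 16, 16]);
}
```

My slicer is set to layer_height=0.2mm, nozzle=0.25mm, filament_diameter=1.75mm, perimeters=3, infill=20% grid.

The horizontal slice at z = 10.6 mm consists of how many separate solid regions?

At z = 10.6 mm: the cube is absent (z outside [0, 10]); the cube at (-2, 13) is present — its section is the full 23×12.5 rectangle; the 17.5×16 cube at (2, 1.5) contributes its full rectangle; Taking the union: the regions partially overlap (shared area 78.75 mm²), so overlapping operands fuse into one piece — 1 connected region. The result has 1 disconnected region.

1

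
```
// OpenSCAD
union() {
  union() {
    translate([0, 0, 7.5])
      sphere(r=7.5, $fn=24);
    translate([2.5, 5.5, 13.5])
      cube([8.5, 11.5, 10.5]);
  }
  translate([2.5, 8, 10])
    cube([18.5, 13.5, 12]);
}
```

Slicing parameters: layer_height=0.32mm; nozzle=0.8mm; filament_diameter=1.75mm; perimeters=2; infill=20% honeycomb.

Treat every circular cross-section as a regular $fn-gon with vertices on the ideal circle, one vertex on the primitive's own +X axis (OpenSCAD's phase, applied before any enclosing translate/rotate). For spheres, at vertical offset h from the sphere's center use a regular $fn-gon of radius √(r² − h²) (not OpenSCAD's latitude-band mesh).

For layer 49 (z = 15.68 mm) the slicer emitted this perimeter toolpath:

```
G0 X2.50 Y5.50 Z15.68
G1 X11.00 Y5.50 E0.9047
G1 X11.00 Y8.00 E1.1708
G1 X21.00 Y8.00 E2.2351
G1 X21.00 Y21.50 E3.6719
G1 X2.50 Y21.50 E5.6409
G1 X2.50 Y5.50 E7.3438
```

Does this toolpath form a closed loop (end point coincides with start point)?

Start point (G0): (2.50, 5.50). End point (last G1): the path returns to the start — closed.

yes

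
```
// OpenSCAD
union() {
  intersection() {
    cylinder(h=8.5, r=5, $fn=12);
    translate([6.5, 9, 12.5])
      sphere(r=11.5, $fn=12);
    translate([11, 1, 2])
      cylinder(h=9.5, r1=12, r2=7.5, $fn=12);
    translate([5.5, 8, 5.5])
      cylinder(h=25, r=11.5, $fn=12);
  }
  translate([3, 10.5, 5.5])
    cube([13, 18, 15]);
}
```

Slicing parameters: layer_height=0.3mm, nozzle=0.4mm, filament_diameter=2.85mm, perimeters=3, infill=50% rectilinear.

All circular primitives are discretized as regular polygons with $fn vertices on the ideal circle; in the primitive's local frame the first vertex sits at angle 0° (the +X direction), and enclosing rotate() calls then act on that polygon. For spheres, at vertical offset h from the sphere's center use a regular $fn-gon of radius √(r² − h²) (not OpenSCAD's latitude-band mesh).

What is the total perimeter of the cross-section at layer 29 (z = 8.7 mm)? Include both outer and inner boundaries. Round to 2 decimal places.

62.00 mm

At z = 8.7 mm: the cylinder is absent (z outside [0, 8.5]); the sphere at (6.5, 9): section is a regular 12-gon, circumradius = √(r²−h²) = √(11.5²−3.8²) = 10.854 (perimeter = 2·12·10.854·sin(180°/12) = 67.42 mm); the cone at (11, 1): at t=0.705 of its height the radius interpolates to r₁+(r₂−r₁)t = 8.826, giving a regular 12-gon of that circumradius (perimeter = 2·12·8.826·sin(180°/12) = 54.83 mm); the cylinder at (5.5, 8): section is a regular 12-gon, circumradius r=11.5 (perimeter = 2·12·11.500·sin(180°/12) = 71.43 mm); Taking the intersection: at least one operand is absent at this height, so nothing remains; the cube at (3, 10.5) (footprint 13×18) is included at this height (perimeter 62.00 mm); Merging all regions: only the 13×18 cube at (3, 10.5) is present, so the union is just that shape — boundary = 62.00 mm. Overall, the cross-section is a single solid region. Total boundary length (outer) = 62.00 mm.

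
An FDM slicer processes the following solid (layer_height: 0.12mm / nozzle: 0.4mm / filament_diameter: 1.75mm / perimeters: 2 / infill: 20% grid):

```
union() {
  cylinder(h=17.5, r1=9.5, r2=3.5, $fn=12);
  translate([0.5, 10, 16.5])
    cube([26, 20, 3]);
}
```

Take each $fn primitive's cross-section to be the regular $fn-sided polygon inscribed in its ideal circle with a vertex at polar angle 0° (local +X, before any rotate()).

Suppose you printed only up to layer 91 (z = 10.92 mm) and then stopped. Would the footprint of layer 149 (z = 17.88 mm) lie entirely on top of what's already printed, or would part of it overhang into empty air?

part overhangs

Compare the two slices. At z = 10.92: the cone contributes a regular 12-gon of circumradius 5.756 (interpolated between r1=9.5 and r2=3.5 at t=0.624) (area = (12/2)·5.756²·sin(360°/12) = 99.39 mm²); the cube at (0.5, 10) is absent (z outside [16.5, 19.5]); Merging all regions: only the cone is present, so the union is just that shape — area = 99.39 mm². At z = 17.88: the cone does not reach this height (z outside [0, 17.5]); the cube at (0.5, 10) is present — its section is the full 26×20 rectangle (area 520.00 mm²); Taking the union: only the 26×20 cube at (0.5, 10) is present, so the union is just that shape — area = 520.00 mm². Checking containment: at z = 17.88 the cross-section extends beyond the z = 10.92 cross-section by about 520.00 mm².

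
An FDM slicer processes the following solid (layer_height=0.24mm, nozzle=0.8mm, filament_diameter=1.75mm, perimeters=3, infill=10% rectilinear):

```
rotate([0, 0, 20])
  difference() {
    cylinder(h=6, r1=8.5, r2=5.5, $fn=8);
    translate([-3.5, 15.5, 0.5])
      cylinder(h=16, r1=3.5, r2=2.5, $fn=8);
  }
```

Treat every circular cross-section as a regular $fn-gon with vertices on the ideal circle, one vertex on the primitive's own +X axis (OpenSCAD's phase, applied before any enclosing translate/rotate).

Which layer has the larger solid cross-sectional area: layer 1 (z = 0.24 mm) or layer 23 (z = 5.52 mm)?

layer 1 (z = 0.24 mm)

Layer 1 (z = 0.24): the cone: at t=0.040 of its height the radius interpolates to r₁+(r₂−r₁)t = 8.380, giving a regular 8-gon of that circumradius (area = (8/2)·8.380²·sin(360°/8) = 198.62 mm²); the cone at (-3.5, 15.5) is not intersected at this z (z outside [0.5, 16.5]); Taking the first minus the rest: none of the subtracted shapes is present at this height, so the cone is unchanged — area = 198.62 mm²; (rotated 20° about Z; rotation is an isometry so areas/perimeters/island counts are preserved). So its area = 198.62 mm². Layer 23 (z = 5.52): the cone: at t=0.920 of its height the radius interpolates to r₁+(r₂−r₁)t = 5.740, giving a regular 8-gon of that circumradius (area = (8/2)·5.740²·sin(360°/8) = 93.19 mm²); the cone at (-3.5, 15.5): at t=0.314 of its height the radius interpolates to r₁+(r₂−r₁)t = 3.186, giving a regular 8-gon of that circumradius (area = (8/2)·3.186²·sin(360°/8) = 28.71 mm²); After the difference (first − rest): starting from the cone (93.19 mm²), the cone at (-3.5, 15.5) misses the remaining region (no effect) — area = 93.19 mm²; (rotated 20° about Z; rotation is an isometry so areas/perimeters/island counts are preserved). So its area = 93.19 mm². Layer 1 is larger (198.62 vs 93.19 mm²).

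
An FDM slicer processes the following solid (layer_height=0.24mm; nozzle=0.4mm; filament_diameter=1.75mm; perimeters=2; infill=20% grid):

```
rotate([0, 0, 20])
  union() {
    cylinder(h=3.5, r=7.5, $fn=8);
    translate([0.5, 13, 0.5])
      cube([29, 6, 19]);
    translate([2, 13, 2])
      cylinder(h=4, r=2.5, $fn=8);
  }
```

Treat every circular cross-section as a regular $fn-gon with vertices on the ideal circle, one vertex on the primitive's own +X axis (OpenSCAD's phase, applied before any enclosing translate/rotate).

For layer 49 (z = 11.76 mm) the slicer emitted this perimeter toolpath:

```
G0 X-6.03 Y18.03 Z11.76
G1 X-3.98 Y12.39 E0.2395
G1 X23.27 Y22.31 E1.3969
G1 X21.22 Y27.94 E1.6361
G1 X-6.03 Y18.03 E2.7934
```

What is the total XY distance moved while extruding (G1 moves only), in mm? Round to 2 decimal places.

69.99 mm

Sum the Euclidean lengths of each G1 segment: total = 69.99 mm.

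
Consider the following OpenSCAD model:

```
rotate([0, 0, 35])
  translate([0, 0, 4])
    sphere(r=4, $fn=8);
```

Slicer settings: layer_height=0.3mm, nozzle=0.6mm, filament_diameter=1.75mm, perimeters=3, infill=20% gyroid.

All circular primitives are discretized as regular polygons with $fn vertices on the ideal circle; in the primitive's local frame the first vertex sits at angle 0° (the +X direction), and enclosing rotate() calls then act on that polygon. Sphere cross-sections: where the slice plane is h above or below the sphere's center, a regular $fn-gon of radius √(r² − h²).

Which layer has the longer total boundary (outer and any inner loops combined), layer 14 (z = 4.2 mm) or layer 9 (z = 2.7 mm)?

Layer 14 (z = 4.2): the r=4 sphere slices to a regular 8-gon of circumradius 3.995 (√(r²−h²) with h=0.2 from center) (perimeter = 2·8·3.995·sin(180°/8) = 24.46 mm); (rotated 35° about Z; rotation is an isometry so areas/perimeters/island counts are preserved). So its perimeter = 24.46 mm. Layer 9 (z = 2.7): the sphere: section is a regular 8-gon, circumradius = √(r²−h²) = √(4²−1.3²) = 3.783 (perimeter = 2·8·3.783·sin(180°/8) = 23.16 mm); (rotated 35° about Z; rotation is an isometry so areas/perimeters/island counts are preserved). So its perimeter = 23.16 mm. Layer 14 is larger (24.46 vs 23.16 mm).

layer 14 (z = 4.2 mm)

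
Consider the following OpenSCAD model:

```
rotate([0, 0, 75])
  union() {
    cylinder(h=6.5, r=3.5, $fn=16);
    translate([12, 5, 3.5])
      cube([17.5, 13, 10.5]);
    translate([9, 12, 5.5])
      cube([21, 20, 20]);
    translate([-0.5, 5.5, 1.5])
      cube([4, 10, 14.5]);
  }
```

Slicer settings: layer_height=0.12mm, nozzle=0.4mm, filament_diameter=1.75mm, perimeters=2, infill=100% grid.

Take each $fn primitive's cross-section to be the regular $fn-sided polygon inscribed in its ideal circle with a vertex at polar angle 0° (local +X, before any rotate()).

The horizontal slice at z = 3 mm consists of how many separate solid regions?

At z = 3 mm: the r=3.5 cylinder contributes a regular 16-gon of circumradius 3.5; the cube at (12, 5) is absent (z outside [3.5, 14]); the cube at (9, 12) is not intersected at this z (z outside [5.5, 25.5]); the cube at (-0.5, 5.5) is present — its section is the full 4×10 rectangle; Taking the union: the 2 present regions are separate (no shared area or edge), so areas and boundary lengths simply add and each stays a separate island — 2 connected regions; (whole slice rotated 75° about Z — lengths, areas and connectivity unchanged). The result has 2 disconnected regions.

2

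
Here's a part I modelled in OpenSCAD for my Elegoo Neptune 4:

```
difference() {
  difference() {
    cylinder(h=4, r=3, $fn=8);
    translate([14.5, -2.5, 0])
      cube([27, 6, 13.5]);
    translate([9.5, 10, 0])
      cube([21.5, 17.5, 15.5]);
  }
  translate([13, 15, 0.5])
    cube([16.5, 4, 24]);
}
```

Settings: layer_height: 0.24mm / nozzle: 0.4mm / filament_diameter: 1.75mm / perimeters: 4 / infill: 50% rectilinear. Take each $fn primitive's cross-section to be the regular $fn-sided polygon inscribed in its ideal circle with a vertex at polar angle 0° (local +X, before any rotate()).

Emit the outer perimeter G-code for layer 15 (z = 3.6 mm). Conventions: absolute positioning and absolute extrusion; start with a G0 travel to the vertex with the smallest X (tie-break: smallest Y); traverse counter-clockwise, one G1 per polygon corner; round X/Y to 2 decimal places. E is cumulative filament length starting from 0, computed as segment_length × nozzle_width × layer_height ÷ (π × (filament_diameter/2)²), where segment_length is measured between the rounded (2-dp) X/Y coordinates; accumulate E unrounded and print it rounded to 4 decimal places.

At z = 3.6 mm: the r=3 cylinder contributes a regular 8-gon of circumradius 3; the cube at (14.5, -2.5) is present — its section is the full 27×6 rectangle; the 21.5×17.5 cube at (9.5, 10) contributes its full rectangle; Subtracting the remaining from the first: starting from the r=3 cylinder, the 27×6 cube at (14.5, -2.5) misses the remaining region (no effect); the 21.5×17.5 cube at (9.5, 10) misses the remaining region (no effect) — 1 connected region; the cube at (13, 15) (footprint 16.5×4) is included at this height; Subtracting the remaining from the first: starting from the result so far, the 16.5×4 cube at (13, 15) misses the remaining region (no effect) — 1 connected region. The outline is a single polygon with 8 vertices. Extrusion per mm of travel: 0.4 × 0.24 / (π × 0.875²) = 0.039912. Accumulating E over each segment gives final E = 0.7329.

G0 X-3.00 Y0.00 Z3.60
G1 X-2.12 Y-2.12 E0.0916
G1 X0.00 Y-3.00 E0.1832
G1 X2.12 Y-2.12 E0.2748
G1 X3.00 Y0.00 E0.3665
G1 X2.12 Y2.12 E0.4581
G1 X0.00 Y3.00 E0.5497
G1 X-2.12 Y2.12 E0.6413
G1 X-3.00 Y0.00 E0.7329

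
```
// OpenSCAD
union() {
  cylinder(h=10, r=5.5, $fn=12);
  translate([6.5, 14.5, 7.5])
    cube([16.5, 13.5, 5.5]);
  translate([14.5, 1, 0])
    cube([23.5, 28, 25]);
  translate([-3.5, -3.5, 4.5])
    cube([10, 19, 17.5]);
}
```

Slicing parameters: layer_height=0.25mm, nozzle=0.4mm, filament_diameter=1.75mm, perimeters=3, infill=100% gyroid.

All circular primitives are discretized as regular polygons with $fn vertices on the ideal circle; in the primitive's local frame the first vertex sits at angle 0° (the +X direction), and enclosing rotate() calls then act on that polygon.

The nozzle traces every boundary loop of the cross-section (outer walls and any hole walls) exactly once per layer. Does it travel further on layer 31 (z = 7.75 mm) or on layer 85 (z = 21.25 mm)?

layer 31 (z = 7.75 mm)

Layer 31 (z = 7.75): the r=5.5 cylinder contributes a regular 12-gon of circumradius 5.5 (perimeter = 2·12·5.500·sin(180°/12) = 34.16 mm); the 16.5×13.5 cube at (6.5, 14.5) contributes its full rectangle (perimeter 60.00 mm); the cube at (14.5, 1) (footprint 23.5×28) is included at this height (perimeter 103.00 mm); the cube at (-3.5, -3.5) is present — its section is the full 10×19 rectangle (perimeter 58.00 mm); Combining (union): the regions partially overlap (shared area 184.49 mm²), so the edge portions inside another operand are dropped and the merged outline is re-measured after clipping — boundary = 177.78 mm. So its perimeter = 177.78 mm. Layer 85 (z = 21.25): the cylinder is not intersected at this z (z outside [0, 10]); the cube at (6.5, 14.5) is absent (z outside [7.5, 13]); the cube at (14.5, 1) is present — its section is the full 23.5×28 rectangle (perimeter 103.00 mm); the 10×19 cube at (-3.5, -3.5) contributes its full rectangle (perimeter 58.00 mm); Merging all regions: the 2 present regions are separate (no shared area or edge), so areas and boundary lengths simply add and each stays a separate island — boundary = 161.00 mm. So its perimeter = 161.00 mm. Layer 31 is larger (177.78 vs 161.00 mm).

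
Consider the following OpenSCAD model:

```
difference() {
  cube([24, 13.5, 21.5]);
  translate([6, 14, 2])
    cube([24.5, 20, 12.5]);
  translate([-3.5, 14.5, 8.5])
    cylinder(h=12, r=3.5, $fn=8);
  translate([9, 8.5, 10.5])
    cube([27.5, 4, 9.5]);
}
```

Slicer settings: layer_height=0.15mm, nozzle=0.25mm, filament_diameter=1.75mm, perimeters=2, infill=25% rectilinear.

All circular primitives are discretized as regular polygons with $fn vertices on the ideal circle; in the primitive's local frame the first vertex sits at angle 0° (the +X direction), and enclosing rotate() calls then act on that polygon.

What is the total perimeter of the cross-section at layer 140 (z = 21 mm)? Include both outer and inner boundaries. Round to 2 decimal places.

At z = 21 mm: the cube is present — its section is the full 24×13.5 rectangle (perimeter 75.00 mm); the cube at (6, 14) does not reach this height (z outside [2, 14.5]); the cylinder at (-3.5, 14.5) is not intersected at this z (z outside [8.5, 20.5]); the cube at (9, 8.5) is absent (z outside [10.5, 20]); Subtracting the remaining from the first: none of the subtracted shapes is present at this height, so the 24×13.5 cube is unchanged — boundary = 75.00 mm. Overall, the cross-section is a single solid region. Total boundary length (outer) = 75.00 mm.

75.00 mm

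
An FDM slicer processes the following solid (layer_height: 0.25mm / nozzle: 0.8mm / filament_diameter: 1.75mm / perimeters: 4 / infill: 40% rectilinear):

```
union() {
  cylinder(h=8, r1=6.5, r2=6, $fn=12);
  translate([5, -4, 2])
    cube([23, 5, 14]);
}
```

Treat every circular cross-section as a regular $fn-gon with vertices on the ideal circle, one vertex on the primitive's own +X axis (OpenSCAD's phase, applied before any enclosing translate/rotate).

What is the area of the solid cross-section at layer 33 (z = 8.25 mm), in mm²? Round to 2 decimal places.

115.00 mm²

At z = 8.25 mm: the cone is not intersected at this z (z outside [0, 8]); the cube at (5, -4) (footprint 23×5) is included at this height (area 115.00 mm²); Taking the union: only the 23×5 cube at (5, -4) is present, so the union is just that shape — area = 115.00 mm². Overall, the cross-section is a single solid region. Net area = 115.00 mm².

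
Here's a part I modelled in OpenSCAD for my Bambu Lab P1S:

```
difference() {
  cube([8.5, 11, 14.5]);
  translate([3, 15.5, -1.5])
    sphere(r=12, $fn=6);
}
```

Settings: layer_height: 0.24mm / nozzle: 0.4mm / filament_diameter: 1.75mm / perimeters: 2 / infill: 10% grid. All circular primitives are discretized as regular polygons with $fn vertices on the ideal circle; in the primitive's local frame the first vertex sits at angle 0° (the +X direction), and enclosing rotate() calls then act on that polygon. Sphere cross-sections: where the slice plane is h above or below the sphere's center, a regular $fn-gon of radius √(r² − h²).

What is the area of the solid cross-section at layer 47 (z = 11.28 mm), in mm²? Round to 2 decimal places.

At z = 11.28 mm: the cube is present — its section is the full 8.5×11 rectangle (area 93.50 mm²); the sphere at (3, 15.5) does not reach this height (|z−center|=12.780 > r=12); After the difference (first − rest): none of the subtracted shapes is present at this height, so the 8.5×11 cube is unchanged — area = 93.50 mm². Overall, the cross-section is a single solid region. Net area = 93.50 mm².

93.50 mm²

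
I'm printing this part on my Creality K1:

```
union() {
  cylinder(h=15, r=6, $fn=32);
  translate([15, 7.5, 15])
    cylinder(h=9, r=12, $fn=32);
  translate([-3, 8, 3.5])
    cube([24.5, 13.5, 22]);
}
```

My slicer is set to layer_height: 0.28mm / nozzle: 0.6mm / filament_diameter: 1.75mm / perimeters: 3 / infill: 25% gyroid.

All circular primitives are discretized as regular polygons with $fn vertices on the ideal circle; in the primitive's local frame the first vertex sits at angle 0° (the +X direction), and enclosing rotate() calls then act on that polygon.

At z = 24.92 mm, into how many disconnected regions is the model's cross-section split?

1

At z = 24.92 mm: the cylinder does not reach this height (z outside [0, 15]); the cylinder at (15, 7.5) is absent (z outside [15, 24]); the cube at (-3, 8) (footprint 24.5×13.5) is included at this height; Merging all regions: only the 24.5×13.5 cube at (-3, 8) is present, so the union is just that shape — 1 connected region. The result has 1 disconnected region.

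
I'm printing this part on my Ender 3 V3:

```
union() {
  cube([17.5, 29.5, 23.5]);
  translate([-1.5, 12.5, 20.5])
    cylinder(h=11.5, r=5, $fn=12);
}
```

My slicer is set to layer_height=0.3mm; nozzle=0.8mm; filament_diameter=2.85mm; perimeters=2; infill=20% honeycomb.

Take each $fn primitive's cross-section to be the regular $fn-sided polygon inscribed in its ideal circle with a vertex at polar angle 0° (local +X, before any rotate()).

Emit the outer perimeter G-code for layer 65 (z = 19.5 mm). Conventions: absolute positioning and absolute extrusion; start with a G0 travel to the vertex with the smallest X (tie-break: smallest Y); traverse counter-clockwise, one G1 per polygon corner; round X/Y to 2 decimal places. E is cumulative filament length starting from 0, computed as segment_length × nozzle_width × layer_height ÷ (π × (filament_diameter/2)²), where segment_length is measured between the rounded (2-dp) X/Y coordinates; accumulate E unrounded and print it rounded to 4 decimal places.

G0 X0.00 Y0.00 Z19.50
G1 X17.50 Y0.00 E0.6584
G1 X17.50 Y29.50 E1.7682
G1 X0.00 Y29.50 E2.4266
G1 X0.00 Y0.00 E3.5364

At z = 19.5 mm: the cube (footprint 17.5×29.5) is included at this height; the cylinder at (-1.5, 12.5) is absent (z outside [20.5, 32]); Merging all regions: only the 17.5×29.5 cube is present, so the union is just that shape — 1 connected region. The outline is a single polygon with 4 vertices. Extrusion per mm of travel: 0.8 × 0.3 / (π × 1.425²) = 0.037621. Accumulating E over each segment gives final E = 3.5364.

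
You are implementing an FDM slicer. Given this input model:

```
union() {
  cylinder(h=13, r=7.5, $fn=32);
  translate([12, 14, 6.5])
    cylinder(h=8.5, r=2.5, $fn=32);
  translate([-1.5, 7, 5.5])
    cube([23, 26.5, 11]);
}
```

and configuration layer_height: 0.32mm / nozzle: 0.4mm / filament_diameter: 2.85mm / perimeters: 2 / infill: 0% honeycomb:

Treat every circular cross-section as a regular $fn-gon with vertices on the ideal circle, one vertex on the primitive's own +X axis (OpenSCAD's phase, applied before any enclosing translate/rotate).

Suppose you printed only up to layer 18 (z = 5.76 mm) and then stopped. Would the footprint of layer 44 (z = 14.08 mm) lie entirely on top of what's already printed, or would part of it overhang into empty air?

Compare the two slices. At z = 5.76: the r=7.5 cylinder contributes a regular 32-gon of circumradius 7.5 (area = (32/2)·7.500²·sin(360°/32) = 175.58 mm²); the cylinder at (12, 14) is not intersected at this z (z outside [6.5, 15]); the 23×26.5 cube at (-1.5, 7) contributes its full rectangle (area 609.50 mm²); Taking the union: the regions partially overlap — summed areas 785.08 mm² minus the doubly-counted overlap 1.47 mm² gives 783.61 mm² — area = 783.61 mm². At z = 14.08: the cylinder does not reach this height (z outside [0, 13]); the r=2.5 cylinder at (12, 14) contributes a regular 32-gon of circumradius 2.5 (area = (32/2)·2.500²·sin(360°/32) = 19.51 mm²); the 23×26.5 cube at (-1.5, 7) contributes its full rectangle (area 609.50 mm²); Merging all regions: the r=2.5 cylinder at (12, 14) lies entirely inside the 23×26.5 cube at (-1.5, 7), so the union is just the 23×26.5 cube at (-1.5, 7) — area = 609.50 mm². Checking containment: the cross-section at z = 14.08 is a subset of the cross-section at z = 5.76.

entirely on top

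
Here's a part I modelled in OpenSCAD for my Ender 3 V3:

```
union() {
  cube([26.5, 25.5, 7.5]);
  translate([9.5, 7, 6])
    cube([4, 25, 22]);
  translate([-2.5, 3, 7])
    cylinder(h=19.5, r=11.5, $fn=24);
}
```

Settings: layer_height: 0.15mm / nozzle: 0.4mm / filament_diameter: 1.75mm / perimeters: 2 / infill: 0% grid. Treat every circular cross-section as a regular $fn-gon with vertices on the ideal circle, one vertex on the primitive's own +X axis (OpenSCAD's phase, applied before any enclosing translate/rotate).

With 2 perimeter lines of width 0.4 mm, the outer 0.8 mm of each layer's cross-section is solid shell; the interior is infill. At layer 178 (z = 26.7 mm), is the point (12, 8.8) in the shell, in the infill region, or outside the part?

infill

At z = 26.7 mm: the cube is absent (z outside [0, 7.5]); the cube at (9.5, 7) is present — its section is the full 4×25 rectangle; the cylinder at (-2.5, 3) does not reach this height (z outside [7, 26.5]); Merging all regions: only the 4×25 cube at (9.5, 7) is present, so the union is just that shape — 1 connected region. Overall, the cross-section is a single solid region. The nearest boundary edge runs (13.50, 7.00)→(13.50, 32.00); distance from the point to it = 1.50 mm. The point is inside the cross-section and 1.50 mm from the nearest boundary — more than the 0.8 mm shell width (2 × 0.4), so it's in the infill interior.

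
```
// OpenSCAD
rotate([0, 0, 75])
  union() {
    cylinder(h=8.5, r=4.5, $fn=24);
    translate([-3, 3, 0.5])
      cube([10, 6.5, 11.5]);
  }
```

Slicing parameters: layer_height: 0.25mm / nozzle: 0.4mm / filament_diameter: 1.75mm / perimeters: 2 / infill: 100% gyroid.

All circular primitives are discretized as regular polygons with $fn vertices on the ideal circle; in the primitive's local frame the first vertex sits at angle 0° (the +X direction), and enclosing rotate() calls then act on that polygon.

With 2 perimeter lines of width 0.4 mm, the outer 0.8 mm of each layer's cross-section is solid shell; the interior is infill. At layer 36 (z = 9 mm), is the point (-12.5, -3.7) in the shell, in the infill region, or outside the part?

At z = 9 mm: the cylinder does not reach this height (z outside [0, 8.5]); the cube at (-3, 3) (footprint 10×6.5) is included at this height; Taking the union: only the 10×6.5 cube at (-3, 3) is present, so the union is just that shape — 1 connected region; (rotated 75° about Z; rotation is an isometry so areas/perimeters/island counts are preserved). Overall, the cross-section is a single solid region. Undo the 75° rotation: the query point maps to (-6.809, 11.116) in the un-rotated model frame. The nearest boundary edge runs (7.00, 9.50)→(-3.00, 9.50); distance from the point to it = 4.14 mm. The point is not inside any of the regions above, so it lies outside the cross-section (4.14 mm from the nearest boundary).

outside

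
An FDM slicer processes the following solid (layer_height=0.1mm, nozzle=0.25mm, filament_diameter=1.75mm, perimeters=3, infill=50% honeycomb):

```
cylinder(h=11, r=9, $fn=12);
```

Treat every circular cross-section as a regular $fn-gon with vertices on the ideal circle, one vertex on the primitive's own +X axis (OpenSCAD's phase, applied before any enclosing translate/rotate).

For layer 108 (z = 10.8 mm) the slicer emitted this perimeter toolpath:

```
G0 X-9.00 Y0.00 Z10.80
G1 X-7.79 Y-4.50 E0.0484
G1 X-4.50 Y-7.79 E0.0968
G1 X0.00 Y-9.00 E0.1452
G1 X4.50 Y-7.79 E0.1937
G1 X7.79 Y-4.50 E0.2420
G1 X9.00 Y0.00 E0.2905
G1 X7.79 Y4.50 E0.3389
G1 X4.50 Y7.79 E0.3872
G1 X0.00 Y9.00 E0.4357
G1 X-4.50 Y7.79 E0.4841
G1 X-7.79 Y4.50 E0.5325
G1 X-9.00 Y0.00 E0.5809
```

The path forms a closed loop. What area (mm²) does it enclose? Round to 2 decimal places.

242.87 mm²

Apply the shoelace formula to the sequence of (X, Y) vertices; enclosed area = 242.87 mm².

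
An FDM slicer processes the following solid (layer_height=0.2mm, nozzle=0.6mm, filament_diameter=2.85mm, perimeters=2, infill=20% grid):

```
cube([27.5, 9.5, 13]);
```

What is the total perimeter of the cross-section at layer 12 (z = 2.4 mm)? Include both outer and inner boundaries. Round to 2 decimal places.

At z = 2.4 mm: the cube (footprint 27.5×9.5) is included at this height (perimeter 74.00 mm). Overall, the cross-section is a single solid region. Total boundary length (outer) = 74.00 mm.

74.00 mm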